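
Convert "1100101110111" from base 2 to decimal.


Input: "1100101110111" in base 2
Positional expansion:
  Digit '1' (value 1) x 2^12 = 4096
  Digit '1' (value 1) x 2^11 = 2048
  Digit '0' (value 0) x 2^10 = 0
  Digit '0' (value 0) x 2^9 = 0
  Digit '1' (value 1) x 2^8 = 256
  Digit '0' (value 0) x 2^7 = 0
  Digit '1' (value 1) x 2^6 = 64
  Digit '1' (value 1) x 2^5 = 32
  Digit '1' (value 1) x 2^4 = 16
  Digit '0' (value 0) x 2^3 = 0
  Digit '1' (value 1) x 2^2 = 4
  Digit '1' (value 1) x 2^1 = 2
  Digit '1' (value 1) x 2^0 = 1
Sum = 6519

6519


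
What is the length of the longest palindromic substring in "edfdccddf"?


Input: "edfdccddf"
Checking substrings for palindromes:
  [3:7] "dccd" (len 4) => palindrome
  [1:4] "dfd" (len 3) => palindrome
  [4:6] "cc" (len 2) => palindrome
  [6:8] "dd" (len 2) => palindrome
Longest palindromic substring: "dccd" with length 4

4


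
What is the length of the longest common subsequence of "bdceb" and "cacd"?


LCS of "bdceb" and "cacd"
DP table:
           c    a    c    d
      0    0    0    0    0
  b   0    0    0    0    0
  d   0    0    0    0    1
  c   0    1    1    1    1
  e   0    1    1    1    1
  b   0    1    1    1    1
LCS length = dp[5][4] = 1

1


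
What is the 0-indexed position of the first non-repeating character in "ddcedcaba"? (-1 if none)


Input: ddcedcaba
Character frequencies:
  'a': 2
  'b': 1
  'c': 2
  'd': 3
  'e': 1
Scanning left to right for freq == 1:
  Position 0 ('d'): freq=3, skip
  Position 1 ('d'): freq=3, skip
  Position 2 ('c'): freq=2, skip
  Position 3 ('e'): unique! => answer = 3

3


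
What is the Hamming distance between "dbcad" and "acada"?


Comparing "dbcad" and "acada" position by position:
  Position 0: 'd' vs 'a' => differ
  Position 1: 'b' vs 'c' => differ
  Position 2: 'c' vs 'a' => differ
  Position 3: 'a' vs 'd' => differ
  Position 4: 'd' vs 'a' => differ
Total differences (Hamming distance): 5

5


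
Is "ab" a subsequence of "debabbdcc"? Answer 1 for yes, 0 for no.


Check if "ab" is a subsequence of "debabbdcc"
Greedy scan:
  Position 0 ('d'): no match needed
  Position 1 ('e'): no match needed
  Position 2 ('b'): no match needed
  Position 3 ('a'): matches sub[0] = 'a'
  Position 4 ('b'): matches sub[1] = 'b'
  Position 5 ('b'): no match needed
  Position 6 ('d'): no match needed
  Position 7 ('c'): no match needed
  Position 8 ('c'): no match needed
All 2 characters matched => is a subsequence

1


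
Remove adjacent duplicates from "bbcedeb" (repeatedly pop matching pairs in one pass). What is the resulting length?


Input: bbcedeb
Stack-based adjacent duplicate removal:
  Read 'b': push. Stack: b
  Read 'b': matches stack top 'b' => pop. Stack: (empty)
  Read 'c': push. Stack: c
  Read 'e': push. Stack: ce
  Read 'd': push. Stack: ced
  Read 'e': push. Stack: cede
  Read 'b': push. Stack: cedeb
Final stack: "cedeb" (length 5)

5


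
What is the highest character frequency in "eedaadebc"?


Input: eedaadebc
Character counts:
  'a': 2
  'b': 1
  'c': 1
  'd': 2
  'e': 3
Maximum frequency: 3

3


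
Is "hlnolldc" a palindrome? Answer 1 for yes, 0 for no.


Input: hlnolldc
Reversed: cdllonlh
  Compare pos 0 ('h') with pos 7 ('c'): MISMATCH
  Compare pos 1 ('l') with pos 6 ('d'): MISMATCH
  Compare pos 2 ('n') with pos 5 ('l'): MISMATCH
  Compare pos 3 ('o') with pos 4 ('l'): MISMATCH
Result: not a palindrome

0


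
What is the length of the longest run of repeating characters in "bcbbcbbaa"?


Input: "bcbbcbbaa"
Scanning for longest run:
  Position 1 ('c'): new char, reset run to 1
  Position 2 ('b'): new char, reset run to 1
  Position 3 ('b'): continues run of 'b', length=2
  Position 4 ('c'): new char, reset run to 1
  Position 5 ('b'): new char, reset run to 1
  Position 6 ('b'): continues run of 'b', length=2
  Position 7 ('a'): new char, reset run to 1
  Position 8 ('a'): continues run of 'a', length=2
Longest run: 'b' with length 2

2


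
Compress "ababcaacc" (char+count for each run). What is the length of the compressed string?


Input: ababcaacc
Runs:
  'a' x 1 => "a1"
  'b' x 1 => "b1"
  'a' x 1 => "a1"
  'b' x 1 => "b1"
  'c' x 1 => "c1"
  'a' x 2 => "a2"
  'c' x 2 => "c2"
Compressed: "a1b1a1b1c1a2c2"
Compressed length: 14

14


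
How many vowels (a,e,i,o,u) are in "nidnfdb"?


Input: nidnfdb
Checking each character:
  'n' at position 0: consonant
  'i' at position 1: vowel (running total: 1)
  'd' at position 2: consonant
  'n' at position 3: consonant
  'f' at position 4: consonant
  'd' at position 5: consonant
  'b' at position 6: consonant
Total vowels: 1

1


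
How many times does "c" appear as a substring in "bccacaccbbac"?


Searching for "c" in "bccacaccbbac"
Scanning each position:
  Position 0: "b" => no
  Position 1: "c" => MATCH
  Position 2: "c" => MATCH
  Position 3: "a" => no
  Position 4: "c" => MATCH
  Position 5: "a" => no
  Position 6: "c" => MATCH
  Position 7: "c" => MATCH
  Position 8: "b" => no
  Position 9: "b" => no
  Position 10: "a" => no
  Position 11: "c" => MATCH
Total occurrences: 6

6


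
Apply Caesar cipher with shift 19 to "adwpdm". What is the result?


Caesar cipher: shift "adwpdm" by 19
  'a' (pos 0) + 19 = pos 19 = 't'
  'd' (pos 3) + 19 = pos 22 = 'w'
  'w' (pos 22) + 19 = pos 15 = 'p'
  'p' (pos 15) + 19 = pos 8 = 'i'
  'd' (pos 3) + 19 = pos 22 = 'w'
  'm' (pos 12) + 19 = pos 5 = 'f'
Result: twpiwf

twpiwf


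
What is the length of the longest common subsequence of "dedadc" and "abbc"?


LCS of "dedadc" and "abbc"
DP table:
           a    b    b    c
      0    0    0    0    0
  d   0    0    0    0    0
  e   0    0    0    0    0
  d   0    0    0    0    0
  a   0    1    1    1    1
  d   0    1    1    1    1
  c   0    1    1    1    2
LCS length = dp[6][4] = 2

2


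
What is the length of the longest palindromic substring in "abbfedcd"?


Input: "abbfedcd"
Checking substrings for palindromes:
  [5:8] "dcd" (len 3) => palindrome
  [1:3] "bb" (len 2) => palindrome
Longest palindromic substring: "dcd" with length 3

3


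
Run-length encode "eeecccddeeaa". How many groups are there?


Input: eeecccddeeaa
Scanning for consecutive runs:
  Group 1: 'e' x 3 (positions 0-2)
  Group 2: 'c' x 3 (positions 3-5)
  Group 3: 'd' x 2 (positions 6-7)
  Group 4: 'e' x 2 (positions 8-9)
  Group 5: 'a' x 2 (positions 10-11)
Total groups: 5

5


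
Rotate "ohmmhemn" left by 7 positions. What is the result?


Input: "ohmmhemn", rotate left by 7
First 7 characters: "ohmmhem"
Remaining characters: "n"
Concatenate remaining + first: "n" + "ohmmhem" = "nohmmhem"

nohmmhem


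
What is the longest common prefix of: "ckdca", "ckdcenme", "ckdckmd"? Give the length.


Words: ckdca, ckdcenme, ckdckmd
  Position 0: all 'c' => match
  Position 1: all 'k' => match
  Position 2: all 'd' => match
  Position 3: all 'c' => match
  Position 4: ('a', 'e', 'k') => mismatch, stop
LCP = "ckdc" (length 4)

4


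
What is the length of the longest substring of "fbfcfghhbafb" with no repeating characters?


Input: "fbfcfghhbafb"
Sliding window (track last position of each char):
  Position 0 ('f'): window [0,0] length 1 -- new best
  Position 1 ('b'): window [0,1] length 2 -- new best
  Position 2 ('f'): repeat (last at 0), move window start to 1
  Position 2 ('f'): window [1,2] length 2
  Position 3 ('c'): window [1,3] length 3 -- new best
  Position 4 ('f'): repeat (last at 2), move window start to 3
  Position 4 ('f'): window [3,4] length 2
  Position 5 ('g'): window [3,5] length 3
  Position 6 ('h'): window [3,6] length 4 -- new best
  Position 7 ('h'): repeat (last at 6), move window start to 7
  Position 7 ('h'): window [7,7] length 1
  Position 8 ('b'): window [7,8] length 2
  Position 9 ('a'): window [7,9] length 3
  Position 10 ('f'): window [7,10] length 4
  Position 11 ('b'): repeat (last at 8), move window start to 9
  Position 11 ('b'): window [9,11] length 3
Longest substring with no repeats: "cfgh" with length 4

4


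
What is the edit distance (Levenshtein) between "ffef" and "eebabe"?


Computing edit distance: "ffef" -> "eebabe"
DP table:
           e    e    b    a    b    e
      0    1    2    3    4    5    6
  f   1    1    2    3    4    5    6
  f   2    2    2    3    4    5    6
  e   3    2    2    3    4    5    5
  f   4    3    3    3    4    5    6
Edit distance = dp[4][6] = 6

6


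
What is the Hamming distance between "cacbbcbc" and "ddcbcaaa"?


Comparing "cacbbcbc" and "ddcbcaaa" position by position:
  Position 0: 'c' vs 'd' => differ
  Position 1: 'a' vs 'd' => differ
  Position 2: 'c' vs 'c' => same
  Position 3: 'b' vs 'b' => same
  Position 4: 'b' vs 'c' => differ
  Position 5: 'c' vs 'a' => differ
  Position 6: 'b' vs 'a' => differ
  Position 7: 'c' vs 'a' => differ
Total differences (Hamming distance): 6

6


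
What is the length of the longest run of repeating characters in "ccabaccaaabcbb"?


Input: "ccabaccaaabcbb"
Scanning for longest run:
  Position 1 ('c'): continues run of 'c', length=2
  Position 2 ('a'): new char, reset run to 1
  Position 3 ('b'): new char, reset run to 1
  Position 4 ('a'): new char, reset run to 1
  Position 5 ('c'): new char, reset run to 1
  Position 6 ('c'): continues run of 'c', length=2
  Position 7 ('a'): new char, reset run to 1
  Position 8 ('a'): continues run of 'a', length=2
  Position 9 ('a'): continues run of 'a', length=3
  Position 10 ('b'): new char, reset run to 1
  Position 11 ('c'): new char, reset run to 1
  Position 12 ('b'): new char, reset run to 1
  Position 13 ('b'): continues run of 'b', length=2
Longest run: 'a' with length 3

3


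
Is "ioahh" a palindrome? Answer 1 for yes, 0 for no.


Input: ioahh
Reversed: hhaoi
  Compare pos 0 ('i') with pos 4 ('h'): MISMATCH
  Compare pos 1 ('o') with pos 3 ('h'): MISMATCH
Result: not a palindrome

0


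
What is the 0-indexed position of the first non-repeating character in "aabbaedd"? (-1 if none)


Input: aabbaedd
Character frequencies:
  'a': 3
  'b': 2
  'd': 2
  'e': 1
Scanning left to right for freq == 1:
  Position 0 ('a'): freq=3, skip
  Position 1 ('a'): freq=3, skip
  Position 2 ('b'): freq=2, skip
  Position 3 ('b'): freq=2, skip
  Position 4 ('a'): freq=3, skip
  Position 5 ('e'): unique! => answer = 5

5


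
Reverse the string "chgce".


Input: chgce
Reading characters right to left:
  Position 4: 'e'
  Position 3: 'c'
  Position 2: 'g'
  Position 1: 'h'
  Position 0: 'c'
Reversed: ecghc

ecghc


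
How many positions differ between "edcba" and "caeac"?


Comparing "edcba" and "caeac" position by position:
  Position 0: 'e' vs 'c' => DIFFER
  Position 1: 'd' vs 'a' => DIFFER
  Position 2: 'c' vs 'e' => DIFFER
  Position 3: 'b' vs 'a' => DIFFER
  Position 4: 'a' vs 'c' => DIFFER
Positions that differ: 5

5


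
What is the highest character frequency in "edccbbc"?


Input: edccbbc
Character counts:
  'b': 2
  'c': 3
  'd': 1
  'e': 1
Maximum frequency: 3

3


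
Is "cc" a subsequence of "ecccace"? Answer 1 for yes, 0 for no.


Check if "cc" is a subsequence of "ecccace"
Greedy scan:
  Position 0 ('e'): no match needed
  Position 1 ('c'): matches sub[0] = 'c'
  Position 2 ('c'): matches sub[1] = 'c'
  Position 3 ('c'): no match needed
  Position 4 ('a'): no match needed
  Position 5 ('c'): no match needed
  Position 6 ('e'): no match needed
All 2 characters matched => is a subsequence

1


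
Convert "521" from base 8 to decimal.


Input: "521" in base 8
Positional expansion:
  Digit '5' (value 5) x 8^2 = 320
  Digit '2' (value 2) x 8^1 = 16
  Digit '1' (value 1) x 8^0 = 1
Sum = 337

337


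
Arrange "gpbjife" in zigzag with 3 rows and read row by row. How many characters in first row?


Zigzag "gpbjife" into 3 rows:
Placing characters:
  'g' => row 0
  'p' => row 1
  'b' => row 2
  'j' => row 1
  'i' => row 0
  'f' => row 1
  'e' => row 2
Rows:
  Row 0: "gi"
  Row 1: "pjf"
  Row 2: "be"
First row length: 2

2


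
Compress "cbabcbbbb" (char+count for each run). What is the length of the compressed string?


Input: cbabcbbbb
Runs:
  'c' x 1 => "c1"
  'b' x 1 => "b1"
  'a' x 1 => "a1"
  'b' x 1 => "b1"
  'c' x 1 => "c1"
  'b' x 4 => "b4"
Compressed: "c1b1a1b1c1b4"
Compressed length: 12

12


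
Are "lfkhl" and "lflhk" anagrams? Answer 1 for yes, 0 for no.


Strings: "lfkhl", "lflhk"
Sorted first:  fhkll
Sorted second: fhkll
Sorted forms match => anagrams

1


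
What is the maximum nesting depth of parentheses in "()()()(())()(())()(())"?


Input: "()()()(())()(())()(())"
Tracking depth:
  Position 0 '(': depth becomes 1
  Position 1 ')': depth becomes 0
  Position 2 '(': depth becomes 1
  Position 3 ')': depth becomes 0
  Position 4 '(': depth becomes 1
  Position 5 ')': depth becomes 0
  Position 6 '(': depth becomes 1
  Position 7 '(': depth becomes 2
  Position 8 ')': depth becomes 1
  Position 9 ')': depth becomes 0
  Position 10 '(': depth becomes 1
  Position 11 ')': depth becomes 0
  Position 12 '(': depth becomes 1
  Position 13 '(': depth becomes 2
  Position 14 ')': depth becomes 1
  Position 15 ')': depth becomes 0
  Position 16 '(': depth becomes 1
  Position 17 ')': depth becomes 0
  Position 18 '(': depth becomes 1
  Position 19 '(': depth becomes 2
  Position 20 ')': depth becomes 1
  Position 21 ')': depth becomes 0
Maximum depth reached: 2

2


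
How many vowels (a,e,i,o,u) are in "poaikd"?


Input: poaikd
Checking each character:
  'p' at position 0: consonant
  'o' at position 1: vowel (running total: 1)
  'a' at position 2: vowel (running total: 2)
  'i' at position 3: vowel (running total: 3)
  'k' at position 4: consonant
  'd' at position 5: consonant
Total vowels: 3

3


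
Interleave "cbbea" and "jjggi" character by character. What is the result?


Interleaving "cbbea" and "jjggi":
  Position 0: 'c' from first, 'j' from second => "cj"
  Position 1: 'b' from first, 'j' from second => "bj"
  Position 2: 'b' from first, 'g' from second => "bg"
  Position 3: 'e' from first, 'g' from second => "eg"
  Position 4: 'a' from first, 'i' from second => "ai"
Result: cjbjbgegai

cjbjbgegai


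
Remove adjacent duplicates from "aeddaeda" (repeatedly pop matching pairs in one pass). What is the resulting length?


Input: aeddaeda
Stack-based adjacent duplicate removal:
  Read 'a': push. Stack: a
  Read 'e': push. Stack: ae
  Read 'd': push. Stack: aed
  Read 'd': matches stack top 'd' => pop. Stack: ae
  Read 'a': push. Stack: aea
  Read 'e': push. Stack: aeae
  Read 'd': push. Stack: aeaed
  Read 'a': push. Stack: aeaeda
Final stack: "aeaeda" (length 6)

6


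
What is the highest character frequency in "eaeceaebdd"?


Input: eaeceaebdd
Character counts:
  'a': 2
  'b': 1
  'c': 1
  'd': 2
  'e': 4
Maximum frequency: 4

4


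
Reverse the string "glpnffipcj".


Input: glpnffipcj
Reading characters right to left:
  Position 9: 'j'
  Position 8: 'c'
  Position 7: 'p'
  Position 6: 'i'
  Position 5: 'f'
  Position 4: 'f'
  Position 3: 'n'
  Position 2: 'p'
  Position 1: 'l'
  Position 0: 'g'
Reversed: jcpiffnplg

jcpiffnplg


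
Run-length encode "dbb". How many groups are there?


Input: dbb
Scanning for consecutive runs:
  Group 1: 'd' x 1 (positions 0-0)
  Group 2: 'b' x 2 (positions 1-2)
Total groups: 2

2


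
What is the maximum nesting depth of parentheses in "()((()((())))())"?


Input: "()((()((())))())"
Tracking depth:
  Position 0 '(': depth becomes 1
  Position 1 ')': depth becomes 0
  Position 2 '(': depth becomes 1
  Position 3 '(': depth becomes 2
  Position 4 '(': depth becomes 3
  Position 5 ')': depth becomes 2
  Position 6 '(': depth becomes 3
  Position 7 '(': depth becomes 4
  Position 8 '(': depth becomes 5
  Position 9 ')': depth becomes 4
  Position 10 ')': depth becomes 3
  Position 11 ')': depth becomes 2
  Position 12 ')': depth becomes 1
  Position 13 '(': depth becomes 2
  Position 14 ')': depth becomes 1
  Position 15 ')': depth becomes 0
Maximum depth reached: 5

5


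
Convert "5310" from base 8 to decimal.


Input: "5310" in base 8
Positional expansion:
  Digit '5' (value 5) x 8^3 = 2560
  Digit '3' (value 3) x 8^2 = 192
  Digit '1' (value 1) x 8^1 = 8
  Digit '0' (value 0) x 8^0 = 0
Sum = 2760

2760


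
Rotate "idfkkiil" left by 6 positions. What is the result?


Input: "idfkkiil", rotate left by 6
First 6 characters: "idfkki"
Remaining characters: "il"
Concatenate remaining + first: "il" + "idfkki" = "ilidfkki"

ilidfkki


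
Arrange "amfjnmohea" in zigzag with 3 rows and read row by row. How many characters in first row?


Zigzag "amfjnmohea" into 3 rows:
Placing characters:
  'a' => row 0
  'm' => row 1
  'f' => row 2
  'j' => row 1
  'n' => row 0
  'm' => row 1
  'o' => row 2
  'h' => row 1
  'e' => row 0
  'a' => row 1
Rows:
  Row 0: "ane"
  Row 1: "mjmha"
  Row 2: "fo"
First row length: 3

3


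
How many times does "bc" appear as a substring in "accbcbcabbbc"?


Searching for "bc" in "accbcbcabbbc"
Scanning each position:
  Position 0: "ac" => no
  Position 1: "cc" => no
  Position 2: "cb" => no
  Position 3: "bc" => MATCH
  Position 4: "cb" => no
  Position 5: "bc" => MATCH
  Position 6: "ca" => no
  Position 7: "ab" => no
  Position 8: "bb" => no
  Position 9: "bb" => no
  Position 10: "bc" => MATCH
Total occurrences: 3

3


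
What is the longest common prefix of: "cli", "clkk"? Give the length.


Words: cli, clkk
  Position 0: all 'c' => match
  Position 1: all 'l' => match
  Position 2: ('i', 'k') => mismatch, stop
LCP = "cl" (length 2)

2


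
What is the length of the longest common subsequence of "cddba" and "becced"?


LCS of "cddba" and "becced"
DP table:
           b    e    c    c    e    d
      0    0    0    0    0    0    0
  c   0    0    0    1    1    1    1
  d   0    0    0    1    1    1    2
  d   0    0    0    1    1    1    2
  b   0    1    1    1    1    1    2
  a   0    1    1    1    1    1    2
LCS length = dp[5][6] = 2

2


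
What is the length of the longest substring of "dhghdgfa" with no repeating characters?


Input: "dhghdgfa"
Sliding window (track last position of each char):
  Position 0 ('d'): window [0,0] length 1 -- new best
  Position 1 ('h'): window [0,1] length 2 -- new best
  Position 2 ('g'): window [0,2] length 3 -- new best
  Position 3 ('h'): repeat (last at 1), move window start to 2
  Position 3 ('h'): window [2,3] length 2
  Position 4 ('d'): window [2,4] length 3
  Position 5 ('g'): repeat (last at 2), move window start to 3
  Position 5 ('g'): window [3,5] length 3
  Position 6 ('f'): window [3,6] length 4 -- new best
  Position 7 ('a'): window [3,7] length 5 -- new best
Longest substring with no repeats: "hdgfa" with length 5

5


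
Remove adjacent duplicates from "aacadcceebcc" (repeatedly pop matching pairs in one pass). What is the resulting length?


Input: aacadcceebcc
Stack-based adjacent duplicate removal:
  Read 'a': push. Stack: a
  Read 'a': matches stack top 'a' => pop. Stack: (empty)
  Read 'c': push. Stack: c
  Read 'a': push. Stack: ca
  Read 'd': push. Stack: cad
  Read 'c': push. Stack: cadc
  Read 'c': matches stack top 'c' => pop. Stack: cad
  Read 'e': push. Stack: cade
  Read 'e': matches stack top 'e' => pop. Stack: cad
  Read 'b': push. Stack: cadb
  Read 'c': push. Stack: cadbc
  Read 'c': matches stack top 'c' => pop. Stack: cadb
Final stack: "cadb" (length 4)

4


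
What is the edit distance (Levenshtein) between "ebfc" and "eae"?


Computing edit distance: "ebfc" -> "eae"
DP table:
           e    a    e
      0    1    2    3
  e   1    0    1    2
  b   2    1    1    2
  f   3    2    2    2
  c   4    3    3    3
Edit distance = dp[4][3] = 3

3


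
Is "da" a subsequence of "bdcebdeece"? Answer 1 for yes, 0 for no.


Check if "da" is a subsequence of "bdcebdeece"
Greedy scan:
  Position 0 ('b'): no match needed
  Position 1 ('d'): matches sub[0] = 'd'
  Position 2 ('c'): no match needed
  Position 3 ('e'): no match needed
  Position 4 ('b'): no match needed
  Position 5 ('d'): no match needed
  Position 6 ('e'): no match needed
  Position 7 ('e'): no match needed
  Position 8 ('c'): no match needed
  Position 9 ('e'): no match needed
Only matched 1/2 characters => not a subsequence

0


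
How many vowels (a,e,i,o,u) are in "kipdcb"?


Input: kipdcb
Checking each character:
  'k' at position 0: consonant
  'i' at position 1: vowel (running total: 1)
  'p' at position 2: consonant
  'd' at position 3: consonant
  'c' at position 4: consonant
  'b' at position 5: consonant
Total vowels: 1

1


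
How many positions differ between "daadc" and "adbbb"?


Comparing "daadc" and "adbbb" position by position:
  Position 0: 'd' vs 'a' => DIFFER
  Position 1: 'a' vs 'd' => DIFFER
  Position 2: 'a' vs 'b' => DIFFER
  Position 3: 'd' vs 'b' => DIFFER
  Position 4: 'c' vs 'b' => DIFFER
Positions that differ: 5

5


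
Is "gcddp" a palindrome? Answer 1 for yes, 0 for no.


Input: gcddp
Reversed: pddcg
  Compare pos 0 ('g') with pos 4 ('p'): MISMATCH
  Compare pos 1 ('c') with pos 3 ('d'): MISMATCH
Result: not a palindrome

0


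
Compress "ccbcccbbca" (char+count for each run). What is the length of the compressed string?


Input: ccbcccbbca
Runs:
  'c' x 2 => "c2"
  'b' x 1 => "b1"
  'c' x 3 => "c3"
  'b' x 2 => "b2"
  'c' x 1 => "c1"
  'a' x 1 => "a1"
Compressed: "c2b1c3b2c1a1"
Compressed length: 12

12


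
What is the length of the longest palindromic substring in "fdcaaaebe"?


Input: "fdcaaaebe"
Checking substrings for palindromes:
  [3:6] "aaa" (len 3) => palindrome
  [6:9] "ebe" (len 3) => palindrome
  [3:5] "aa" (len 2) => palindrome
  [4:6] "aa" (len 2) => palindrome
Longest palindromic substring: "aaa" with length 3

3


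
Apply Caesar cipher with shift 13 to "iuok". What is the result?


Caesar cipher: shift "iuok" by 13
  'i' (pos 8) + 13 = pos 21 = 'v'
  'u' (pos 20) + 13 = pos 7 = 'h'
  'o' (pos 14) + 13 = pos 1 = 'b'
  'k' (pos 10) + 13 = pos 23 = 'x'
Result: vhbx

vhbx


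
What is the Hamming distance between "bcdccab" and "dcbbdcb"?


Comparing "bcdccab" and "dcbbdcb" position by position:
  Position 0: 'b' vs 'd' => differ
  Position 1: 'c' vs 'c' => same
  Position 2: 'd' vs 'b' => differ
  Position 3: 'c' vs 'b' => differ
  Position 4: 'c' vs 'd' => differ
  Position 5: 'a' vs 'c' => differ
  Position 6: 'b' vs 'b' => same
Total differences (Hamming distance): 5

5


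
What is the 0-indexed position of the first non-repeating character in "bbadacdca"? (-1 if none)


Input: bbadacdca
Character frequencies:
  'a': 3
  'b': 2
  'c': 2
  'd': 2
Scanning left to right for freq == 1:
  Position 0 ('b'): freq=2, skip
  Position 1 ('b'): freq=2, skip
  Position 2 ('a'): freq=3, skip
  Position 3 ('d'): freq=2, skip
  Position 4 ('a'): freq=3, skip
  Position 5 ('c'): freq=2, skip
  Position 6 ('d'): freq=2, skip
  Position 7 ('c'): freq=2, skip
  Position 8 ('a'): freq=3, skip
  No unique character found => answer = -1

-1


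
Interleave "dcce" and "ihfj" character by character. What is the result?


Interleaving "dcce" and "ihfj":
  Position 0: 'd' from first, 'i' from second => "di"
  Position 1: 'c' from first, 'h' from second => "ch"
  Position 2: 'c' from first, 'f' from second => "cf"
  Position 3: 'e' from first, 'j' from second => "ej"
Result: dichcfej

dichcfej


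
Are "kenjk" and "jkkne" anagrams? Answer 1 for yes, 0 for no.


Strings: "kenjk", "jkkne"
Sorted first:  ejkkn
Sorted second: ejkkn
Sorted forms match => anagrams

1


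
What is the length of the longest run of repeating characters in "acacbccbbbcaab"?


Input: "acacbccbbbcaab"
Scanning for longest run:
  Position 1 ('c'): new char, reset run to 1
  Position 2 ('a'): new char, reset run to 1
  Position 3 ('c'): new char, reset run to 1
  Position 4 ('b'): new char, reset run to 1
  Position 5 ('c'): new char, reset run to 1
  Position 6 ('c'): continues run of 'c', length=2
  Position 7 ('b'): new char, reset run to 1
  Position 8 ('b'): continues run of 'b', length=2
  Position 9 ('b'): continues run of 'b', length=3
  Position 10 ('c'): new char, reset run to 1
  Position 11 ('a'): new char, reset run to 1
  Position 12 ('a'): continues run of 'a', length=2
  Position 13 ('b'): new char, reset run to 1
Longest run: 'b' with length 3

3


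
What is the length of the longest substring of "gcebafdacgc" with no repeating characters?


Input: "gcebafdacgc"
Sliding window (track last position of each char):
  Position 0 ('g'): window [0,0] length 1 -- new best
  Position 1 ('c'): window [0,1] length 2 -- new best
  Position 2 ('e'): window [0,2] length 3 -- new best
  Position 3 ('b'): window [0,3] length 4 -- new best
  Position 4 ('a'): window [0,4] length 5 -- new best
  Position 5 ('f'): window [0,5] length 6 -- new best
  Position 6 ('d'): window [0,6] length 7 -- new best
  Position 7 ('a'): repeat (last at 4), move window start to 5
  Position 7 ('a'): window [5,7] length 3
  Position 8 ('c'): window [5,8] length 4
  Position 9 ('g'): window [5,9] length 5
  Position 10 ('c'): repeat (last at 8), move window start to 9
  Position 10 ('c'): window [9,10] length 2
Longest substring with no repeats: "gcebafd" with length 7

7


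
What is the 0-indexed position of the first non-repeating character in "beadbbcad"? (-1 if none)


Input: beadbbcad
Character frequencies:
  'a': 2
  'b': 3
  'c': 1
  'd': 2
  'e': 1
Scanning left to right for freq == 1:
  Position 0 ('b'): freq=3, skip
  Position 1 ('e'): unique! => answer = 1

1


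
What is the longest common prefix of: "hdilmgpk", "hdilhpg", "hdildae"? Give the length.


Words: hdilmgpk, hdilhpg, hdildae
  Position 0: all 'h' => match
  Position 1: all 'd' => match
  Position 2: all 'i' => match
  Position 3: all 'l' => match
  Position 4: ('m', 'h', 'd') => mismatch, stop
LCP = "hdil" (length 4)

4


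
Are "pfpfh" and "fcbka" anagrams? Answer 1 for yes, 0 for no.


Strings: "pfpfh", "fcbka"
Sorted first:  ffhpp
Sorted second: abcfk
Differ at position 0: 'f' vs 'a' => not anagrams

0


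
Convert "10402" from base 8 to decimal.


Input: "10402" in base 8
Positional expansion:
  Digit '1' (value 1) x 8^4 = 4096
  Digit '0' (value 0) x 8^3 = 0
  Digit '4' (value 4) x 8^2 = 256
  Digit '0' (value 0) x 8^1 = 0
  Digit '2' (value 2) x 8^0 = 2
Sum = 4354

4354


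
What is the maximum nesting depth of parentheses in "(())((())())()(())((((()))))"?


Input: "(())((())())()(())((((()))))"
Tracking depth:
  Position 0 '(': depth becomes 1
  Position 1 '(': depth becomes 2
  Position 2 ')': depth becomes 1
  Position 3 ')': depth becomes 0
  Position 4 '(': depth becomes 1
  Position 5 '(': depth becomes 2
  Position 6 '(': depth becomes 3
  Position 7 ')': depth becomes 2
  Position 8 ')': depth becomes 1
  Position 9 '(': depth becomes 2
  Position 10 ')': depth becomes 1
  Position 11 ')': depth becomes 0
  Position 12 '(': depth becomes 1
  Position 13 ')': depth becomes 0
  Position 14 '(': depth becomes 1
  Position 15 '(': depth becomes 2
  Position 16 ')': depth becomes 1
  Position 17 ')': depth becomes 0
  Position 18 '(': depth becomes 1
  Position 19 '(': depth becomes 2
  Position 20 '(': depth becomes 3
  Position 21 '(': depth becomes 4
  Position 22 '(': depth becomes 5
  Position 23 ')': depth becomes 4
  Position 24 ')': depth becomes 3
  Position 25 ')': depth becomes 2
  Position 26 ')': depth becomes 1
  Position 27 ')': depth becomes 0
Maximum depth reached: 5

5


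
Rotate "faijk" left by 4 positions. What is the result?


Input: "faijk", rotate left by 4
First 4 characters: "faij"
Remaining characters: "k"
Concatenate remaining + first: "k" + "faij" = "kfaij"

kfaij


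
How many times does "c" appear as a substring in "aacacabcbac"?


Searching for "c" in "aacacabcbac"
Scanning each position:
  Position 0: "a" => no
  Position 1: "a" => no
  Position 2: "c" => MATCH
  Position 3: "a" => no
  Position 4: "c" => MATCH
  Position 5: "a" => no
  Position 6: "b" => no
  Position 7: "c" => MATCH
  Position 8: "b" => no
  Position 9: "a" => no
  Position 10: "c" => MATCH
Total occurrences: 4

4


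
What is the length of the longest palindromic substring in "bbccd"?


Input: "bbccd"
Checking substrings for palindromes:
  [0:2] "bb" (len 2) => palindrome
  [2:4] "cc" (len 2) => palindrome
Longest palindromic substring: "bb" with length 2

2


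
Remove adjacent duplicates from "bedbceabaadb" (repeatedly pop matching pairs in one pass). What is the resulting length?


Input: bedbceabaadb
Stack-based adjacent duplicate removal:
  Read 'b': push. Stack: b
  Read 'e': push. Stack: be
  Read 'd': push. Stack: bed
  Read 'b': push. Stack: bedb
  Read 'c': push. Stack: bedbc
  Read 'e': push. Stack: bedbce
  Read 'a': push. Stack: bedbcea
  Read 'b': push. Stack: bedbceab
  Read 'a': push. Stack: bedbceaba
  Read 'a': matches stack top 'a' => pop. Stack: bedbceab
  Read 'd': push. Stack: bedbceabd
  Read 'b': push. Stack: bedbceabdb
Final stack: "bedbceabdb" (length 10)

10


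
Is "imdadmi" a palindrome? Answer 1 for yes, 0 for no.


Input: imdadmi
Reversed: imdadmi
  Compare pos 0 ('i') with pos 6 ('i'): match
  Compare pos 1 ('m') with pos 5 ('m'): match
  Compare pos 2 ('d') with pos 4 ('d'): match
Result: palindrome

1


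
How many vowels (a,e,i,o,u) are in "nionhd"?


Input: nionhd
Checking each character:
  'n' at position 0: consonant
  'i' at position 1: vowel (running total: 1)
  'o' at position 2: vowel (running total: 2)
  'n' at position 3: consonant
  'h' at position 4: consonant
  'd' at position 5: consonant
Total vowels: 2

2


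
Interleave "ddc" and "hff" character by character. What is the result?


Interleaving "ddc" and "hff":
  Position 0: 'd' from first, 'h' from second => "dh"
  Position 1: 'd' from first, 'f' from second => "df"
  Position 2: 'c' from first, 'f' from second => "cf"
Result: dhdfcf

dhdfcf


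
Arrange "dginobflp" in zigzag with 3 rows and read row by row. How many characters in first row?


Zigzag "dginobflp" into 3 rows:
Placing characters:
  'd' => row 0
  'g' => row 1
  'i' => row 2
  'n' => row 1
  'o' => row 0
  'b' => row 1
  'f' => row 2
  'l' => row 1
  'p' => row 0
Rows:
  Row 0: "dop"
  Row 1: "gnbl"
  Row 2: "if"
First row length: 3

3


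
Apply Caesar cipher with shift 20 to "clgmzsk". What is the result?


Caesar cipher: shift "clgmzsk" by 20
  'c' (pos 2) + 20 = pos 22 = 'w'
  'l' (pos 11) + 20 = pos 5 = 'f'
  'g' (pos 6) + 20 = pos 0 = 'a'
  'm' (pos 12) + 20 = pos 6 = 'g'
  'z' (pos 25) + 20 = pos 19 = 't'
  's' (pos 18) + 20 = pos 12 = 'm'
  'k' (pos 10) + 20 = pos 4 = 'e'
Result: wfagtme

wfagtme


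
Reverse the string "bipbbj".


Input: bipbbj
Reading characters right to left:
  Position 5: 'j'
  Position 4: 'b'
  Position 3: 'b'
  Position 2: 'p'
  Position 1: 'i'
  Position 0: 'b'
Reversed: jbbpib

jbbpib


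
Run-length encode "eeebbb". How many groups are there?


Input: eeebbb
Scanning for consecutive runs:
  Group 1: 'e' x 3 (positions 0-2)
  Group 2: 'b' x 3 (positions 3-5)
Total groups: 2

2


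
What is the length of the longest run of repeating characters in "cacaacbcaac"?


Input: "cacaacbcaac"
Scanning for longest run:
  Position 1 ('a'): new char, reset run to 1
  Position 2 ('c'): new char, reset run to 1
  Position 3 ('a'): new char, reset run to 1
  Position 4 ('a'): continues run of 'a', length=2
  Position 5 ('c'): new char, reset run to 1
  Position 6 ('b'): new char, reset run to 1
  Position 7 ('c'): new char, reset run to 1
  Position 8 ('a'): new char, reset run to 1
  Position 9 ('a'): continues run of 'a', length=2
  Position 10 ('c'): new char, reset run to 1
Longest run: 'a' with length 2

2


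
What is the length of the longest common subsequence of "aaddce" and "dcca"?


LCS of "aaddce" and "dcca"
DP table:
           d    c    c    a
      0    0    0    0    0
  a   0    0    0    0    1
  a   0    0    0    0    1
  d   0    1    1    1    1
  d   0    1    1    1    1
  c   0    1    2    2    2
  e   0    1    2    2    2
LCS length = dp[6][4] = 2

2


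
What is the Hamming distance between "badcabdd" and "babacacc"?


Comparing "badcabdd" and "babacacc" position by position:
  Position 0: 'b' vs 'b' => same
  Position 1: 'a' vs 'a' => same
  Position 2: 'd' vs 'b' => differ
  Position 3: 'c' vs 'a' => differ
  Position 4: 'a' vs 'c' => differ
  Position 5: 'b' vs 'a' => differ
  Position 6: 'd' vs 'c' => differ
  Position 7: 'd' vs 'c' => differ
Total differences (Hamming distance): 6

6


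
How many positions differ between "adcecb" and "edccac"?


Comparing "adcecb" and "edccac" position by position:
  Position 0: 'a' vs 'e' => DIFFER
  Position 1: 'd' vs 'd' => same
  Position 2: 'c' vs 'c' => same
  Position 3: 'e' vs 'c' => DIFFER
  Position 4: 'c' vs 'a' => DIFFER
  Position 5: 'b' vs 'c' => DIFFER
Positions that differ: 4

4


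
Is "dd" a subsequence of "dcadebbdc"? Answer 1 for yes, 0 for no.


Check if "dd" is a subsequence of "dcadebbdc"
Greedy scan:
  Position 0 ('d'): matches sub[0] = 'd'
  Position 1 ('c'): no match needed
  Position 2 ('a'): no match needed
  Position 3 ('d'): matches sub[1] = 'd'
  Position 4 ('e'): no match needed
  Position 5 ('b'): no match needed
  Position 6 ('b'): no match needed
  Position 7 ('d'): no match needed
  Position 8 ('c'): no match needed
All 2 characters matched => is a subsequence

1


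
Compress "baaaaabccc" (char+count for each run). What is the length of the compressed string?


Input: baaaaabccc
Runs:
  'b' x 1 => "b1"
  'a' x 5 => "a5"
  'b' x 1 => "b1"
  'c' x 3 => "c3"
Compressed: "b1a5b1c3"
Compressed length: 8

8


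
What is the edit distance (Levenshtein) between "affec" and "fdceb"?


Computing edit distance: "affec" -> "fdceb"
DP table:
           f    d    c    e    b
      0    1    2    3    4    5
  a   1    1    2    3    4    5
  f   2    1    2    3    4    5
  f   3    2    2    3    4    5
  e   4    3    3    3    3    4
  c   5    4    4    3    4    4
Edit distance = dp[5][5] = 4

4


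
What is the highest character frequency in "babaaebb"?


Input: babaaebb
Character counts:
  'a': 3
  'b': 4
  'e': 1
Maximum frequency: 4

4


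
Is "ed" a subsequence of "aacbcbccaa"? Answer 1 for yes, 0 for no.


Check if "ed" is a subsequence of "aacbcbccaa"
Greedy scan:
  Position 0 ('a'): no match needed
  Position 1 ('a'): no match needed
  Position 2 ('c'): no match needed
  Position 3 ('b'): no match needed
  Position 4 ('c'): no match needed
  Position 5 ('b'): no match needed
  Position 6 ('c'): no match needed
  Position 7 ('c'): no match needed
  Position 8 ('a'): no match needed
  Position 9 ('a'): no match needed
Only matched 0/2 characters => not a subsequence

0


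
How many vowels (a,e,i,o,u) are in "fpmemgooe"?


Input: fpmemgooe
Checking each character:
  'f' at position 0: consonant
  'p' at position 1: consonant
  'm' at position 2: consonant
  'e' at position 3: vowel (running total: 1)
  'm' at position 4: consonant
  'g' at position 5: consonant
  'o' at position 6: vowel (running total: 2)
  'o' at position 7: vowel (running total: 3)
  'e' at position 8: vowel (running total: 4)
Total vowels: 4

4


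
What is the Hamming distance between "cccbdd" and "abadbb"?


Comparing "cccbdd" and "abadbb" position by position:
  Position 0: 'c' vs 'a' => differ
  Position 1: 'c' vs 'b' => differ
  Position 2: 'c' vs 'a' => differ
  Position 3: 'b' vs 'd' => differ
  Position 4: 'd' vs 'b' => differ
  Position 5: 'd' vs 'b' => differ
Total differences (Hamming distance): 6

6


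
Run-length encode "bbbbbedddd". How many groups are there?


Input: bbbbbedddd
Scanning for consecutive runs:
  Group 1: 'b' x 5 (positions 0-4)
  Group 2: 'e' x 1 (positions 5-5)
  Group 3: 'd' x 4 (positions 6-9)
Total groups: 3

3


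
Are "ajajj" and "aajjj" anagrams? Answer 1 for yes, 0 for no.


Strings: "ajajj", "aajjj"
Sorted first:  aajjj
Sorted second: aajjj
Sorted forms match => anagrams

1


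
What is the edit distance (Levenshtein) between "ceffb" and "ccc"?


Computing edit distance: "ceffb" -> "ccc"
DP table:
           c    c    c
      0    1    2    3
  c   1    0    1    2
  e   2    1    1    2
  f   3    2    2    2
  f   4    3    3    3
  b   5    4    4    4
Edit distance = dp[5][3] = 4

4


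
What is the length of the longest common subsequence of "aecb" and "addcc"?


LCS of "aecb" and "addcc"
DP table:
           a    d    d    c    c
      0    0    0    0    0    0
  a   0    1    1    1    1    1
  e   0    1    1    1    1    1
  c   0    1    1    1    2    2
  b   0    1    1    1    2    2
LCS length = dp[4][5] = 2

2


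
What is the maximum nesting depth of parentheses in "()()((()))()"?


Input: "()()((()))()"
Tracking depth:
  Position 0 '(': depth becomes 1
  Position 1 ')': depth becomes 0
  Position 2 '(': depth becomes 1
  Position 3 ')': depth becomes 0
  Position 4 '(': depth becomes 1
  Position 5 '(': depth becomes 2
  Position 6 '(': depth becomes 3
  Position 7 ')': depth becomes 2
  Position 8 ')': depth becomes 1
  Position 9 ')': depth becomes 0
  Position 10 '(': depth becomes 1
  Position 11 ')': depth becomes 0
Maximum depth reached: 3

3


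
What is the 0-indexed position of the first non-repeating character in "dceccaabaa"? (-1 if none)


Input: dceccaabaa
Character frequencies:
  'a': 4
  'b': 1
  'c': 3
  'd': 1
  'e': 1
Scanning left to right for freq == 1:
  Position 0 ('d'): unique! => answer = 0

0


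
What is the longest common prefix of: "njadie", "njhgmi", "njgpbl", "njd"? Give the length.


Words: njadie, njhgmi, njgpbl, njd
  Position 0: all 'n' => match
  Position 1: all 'j' => match
  Position 2: ('a', 'h', 'g', 'd') => mismatch, stop
LCP = "nj" (length 2)

2


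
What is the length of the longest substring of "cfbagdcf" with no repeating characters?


Input: "cfbagdcf"
Sliding window (track last position of each char):
  Position 0 ('c'): window [0,0] length 1 -- new best
  Position 1 ('f'): window [0,1] length 2 -- new best
  Position 2 ('b'): window [0,2] length 3 -- new best
  Position 3 ('a'): window [0,3] length 4 -- new best
  Position 4 ('g'): window [0,4] length 5 -- new best
  Position 5 ('d'): window [0,5] length 6 -- new best
  Position 6 ('c'): repeat (last at 0), move window start to 1
  Position 6 ('c'): window [1,6] length 6
  Position 7 ('f'): repeat (last at 1), move window start to 2
  Position 7 ('f'): window [2,7] length 6
Longest substring with no repeats: "cfbagd" with length 6

6


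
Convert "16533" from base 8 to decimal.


Input: "16533" in base 8
Positional expansion:
  Digit '1' (value 1) x 8^4 = 4096
  Digit '6' (value 6) x 8^3 = 3072
  Digit '5' (value 5) x 8^2 = 320
  Digit '3' (value 3) x 8^1 = 24
  Digit '3' (value 3) x 8^0 = 3
Sum = 7515

7515


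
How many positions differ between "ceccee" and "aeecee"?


Comparing "ceccee" and "aeecee" position by position:
  Position 0: 'c' vs 'a' => DIFFER
  Position 1: 'e' vs 'e' => same
  Position 2: 'c' vs 'e' => DIFFER
  Position 3: 'c' vs 'c' => same
  Position 4: 'e' vs 'e' => same
  Position 5: 'e' vs 'e' => same
Positions that differ: 2

2


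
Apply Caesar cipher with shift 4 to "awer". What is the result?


Caesar cipher: shift "awer" by 4
  'a' (pos 0) + 4 = pos 4 = 'e'
  'w' (pos 22) + 4 = pos 0 = 'a'
  'e' (pos 4) + 4 = pos 8 = 'i'
  'r' (pos 17) + 4 = pos 21 = 'v'
Result: eaiv

eaiv


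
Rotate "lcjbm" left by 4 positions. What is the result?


Input: "lcjbm", rotate left by 4
First 4 characters: "lcjb"
Remaining characters: "m"
Concatenate remaining + first: "m" + "lcjb" = "mlcjb"

mlcjb


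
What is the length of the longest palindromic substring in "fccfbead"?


Input: "fccfbead"
Checking substrings for palindromes:
  [0:4] "fccf" (len 4) => palindrome
  [1:3] "cc" (len 2) => palindrome
Longest palindromic substring: "fccf" with length 4

4


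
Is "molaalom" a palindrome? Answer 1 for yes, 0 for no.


Input: molaalom
Reversed: molaalom
  Compare pos 0 ('m') with pos 7 ('m'): match
  Compare pos 1 ('o') with pos 6 ('o'): match
  Compare pos 2 ('l') with pos 5 ('l'): match
  Compare pos 3 ('a') with pos 4 ('a'): match
Result: palindrome

1
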